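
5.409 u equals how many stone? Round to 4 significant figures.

1.414 × 10^-27 st

1 u = 2.61490 × 10^-28 stone.
So 5.409 × 2.61490 × 10^-28 ≈ 1.414 × 10^-27 st.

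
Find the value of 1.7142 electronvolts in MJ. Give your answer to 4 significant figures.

2.746 × 10^-25 megajoules

1 electronvolt = 1.60218 × 10^-25 megajoules.
Then 1.7142 × 1.60218 × 10^-25 ≈ 2.746 × 10^-25 MJ.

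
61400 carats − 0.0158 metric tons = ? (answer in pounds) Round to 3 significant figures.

-7.76 pounds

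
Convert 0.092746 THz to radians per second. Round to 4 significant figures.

5.827e+11 rad/s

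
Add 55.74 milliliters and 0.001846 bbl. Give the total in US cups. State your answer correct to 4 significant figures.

1.476 US cups

55.74 mL = 0.235599 US cup and 0.001846 bbl = 1.24051 US cup.
0.235599 + 1.24051 ≈ 1.476 US cup.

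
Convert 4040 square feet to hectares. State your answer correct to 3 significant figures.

0.0375 ha

1 ft² = 9.29030 × 10^-6 ha.
Then 4040 × 9.29030 × 10^-6 ≈ 0.0375 ha.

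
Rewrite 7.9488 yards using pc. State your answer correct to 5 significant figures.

1 yard = 2.96337e-17 pc.
Then 7.9488 × 2.96337e-17 ≈ 2.3555e-16 pc.

2.3555e-16 parsecs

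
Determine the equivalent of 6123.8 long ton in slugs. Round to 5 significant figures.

1 long ton = 69.6213 slug.
6123.8 × 69.6213 ≈ 426350 slug.

426350 slugs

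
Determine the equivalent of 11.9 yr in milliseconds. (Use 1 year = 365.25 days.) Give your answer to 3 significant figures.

3.76 × 10^11 milliseconds

1 year = 3.15576 × 10^10 ms.
So 11.9 × 3.15576 × 10^10 ≈ 3.76 × 10^11 ms.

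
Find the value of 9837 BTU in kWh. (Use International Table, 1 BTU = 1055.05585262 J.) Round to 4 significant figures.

2.883 kilowatt-hours

1 British thermal unit = 0.000293071 kWh.
Then 9837 × 0.000293071 ≈ 2.883 kWh.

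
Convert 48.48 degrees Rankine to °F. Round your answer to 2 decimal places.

°R = °F + 459.67.
Applying the formula gives -411.19 °F.

-411.19 °F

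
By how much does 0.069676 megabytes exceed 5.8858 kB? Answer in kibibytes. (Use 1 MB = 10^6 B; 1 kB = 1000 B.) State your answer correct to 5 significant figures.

62.295 KiB

0.069676 MB = 68.0430 KiB and 5.8858 kB = 5.74785 KiB.
68.0430 − 5.74785 ≈ 62.295 KiB.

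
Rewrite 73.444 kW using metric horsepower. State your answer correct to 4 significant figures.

99.86 PS

1 kW = 1.35962 PS.
Then 73.444 × 1.35962 ≈ 99.86 PS.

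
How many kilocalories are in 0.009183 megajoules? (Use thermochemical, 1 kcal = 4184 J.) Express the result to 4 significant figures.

2.195 kcal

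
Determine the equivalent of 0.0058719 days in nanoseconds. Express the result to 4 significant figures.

5.073e+11 nanoseconds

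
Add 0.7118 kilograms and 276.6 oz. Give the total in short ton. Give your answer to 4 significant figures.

0.009428 short ton

0.7118 kg = 0.000784625 short ton and 276.6 oz = 0.00864375 short ton.
0.000784625 + 0.00864375 ≈ 0.009428 short ton.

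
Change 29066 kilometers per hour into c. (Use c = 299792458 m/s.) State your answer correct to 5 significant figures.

2.6932e-5 c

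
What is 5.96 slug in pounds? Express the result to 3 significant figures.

1 slug = 32.1740 pounds.
Thus 5.96 × 32.1740 ≈ 192 lb.

192 pounds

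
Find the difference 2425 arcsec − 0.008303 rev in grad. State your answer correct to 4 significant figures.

-2.573 gradians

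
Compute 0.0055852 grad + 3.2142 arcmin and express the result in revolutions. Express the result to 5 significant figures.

0.00016277 rev

0.0055852 grad = 1.39630e-5 rev and 3.2142 arcmin = 0.000148806 rev.
1.39630e-5 + 0.000148806 ≈ 0.00016277 rev.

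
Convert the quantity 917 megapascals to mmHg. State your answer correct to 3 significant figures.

1 megapascal = 7500.62 mmHg.
917 × 7500.62 ≈ 6.88 × 10^6 mmHg.

6.88 × 10^6 mmHg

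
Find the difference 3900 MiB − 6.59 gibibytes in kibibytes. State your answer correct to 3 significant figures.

3900 MiB = 3.99360e+6 KiB and 6.59 GiB = 6.91012e+6 KiB.
3.99360e+6 − 6.91012e+6 ≈ -2.92e+6 KiB.

-2.92e+6 KiB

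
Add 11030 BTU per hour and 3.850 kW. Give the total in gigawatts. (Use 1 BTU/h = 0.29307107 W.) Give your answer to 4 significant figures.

11030 BTU/h = 3.23257 × 10^-6 GW and 3.850 kW = 3.85000 × 10^-6 GW.
3.23257 × 10^-6 + 3.85000 × 10^-6 ≈ 7.083 × 10^-6 GW.

7.083 × 10^-6 gigawatts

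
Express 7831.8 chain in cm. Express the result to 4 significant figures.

1.576 × 10^7 centimeters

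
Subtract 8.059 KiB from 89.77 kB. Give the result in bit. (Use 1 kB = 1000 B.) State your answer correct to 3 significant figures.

89.77 kB = 718160 bit and 8.059 KiB = 66019.3 bit.
718160 − 66019.3 ≈ 652000 bit.

652000 bit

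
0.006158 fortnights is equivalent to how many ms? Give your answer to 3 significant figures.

1 fortnight = 1.20960e+9 ms.
Then 0.006158 × 1.20960e+9 ≈ 7.45e+6 ms.

7.45e+6 milliseconds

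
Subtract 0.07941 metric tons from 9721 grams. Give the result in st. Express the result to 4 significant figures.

-10.97 st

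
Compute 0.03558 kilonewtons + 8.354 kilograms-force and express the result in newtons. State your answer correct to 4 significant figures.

0.03558 kN = 35.5800 N and 8.354 kgf = 81.9248 N.
35.5800 + 81.9248 ≈ 117.5 N.

117.5 newtons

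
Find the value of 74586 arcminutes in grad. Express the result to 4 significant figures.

1381 gradians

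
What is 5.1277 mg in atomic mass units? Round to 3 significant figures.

3.09e+21 u

1 mg = 6.02214e+20 atomic mass units.
5.1277 × 6.02214e+20 ≈ 3.09e+21 u.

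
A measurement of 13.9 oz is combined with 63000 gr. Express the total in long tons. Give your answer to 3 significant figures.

0.00441 long ton

13.9 oz = 0.000387835 long ton and 63000 gr = 0.00401786 long ton.
0.000387835 + 0.00401786 ≈ 0.00441 long ton.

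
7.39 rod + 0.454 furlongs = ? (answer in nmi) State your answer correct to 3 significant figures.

7.39 rod = 0.0200679 nmi and 0.454 furlong = 0.0493144 nmi.
0.0200679 + 0.0493144 ≈ 0.0694 nmi.

0.0694 nautical miles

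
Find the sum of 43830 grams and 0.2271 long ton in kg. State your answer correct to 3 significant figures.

275 kg

43830 g = 43.8300 kg and 0.2271 long ton = 230.744 kg.
43.8300 + 230.744 ≈ 275 kg.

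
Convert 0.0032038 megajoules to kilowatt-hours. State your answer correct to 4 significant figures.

0.0008899 kWh

1 MJ = 0.277778 kilowatt-hours.
0.0032038 × 0.277778 ≈ 0.0008899 kWh.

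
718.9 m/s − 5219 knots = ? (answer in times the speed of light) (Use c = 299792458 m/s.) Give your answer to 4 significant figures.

-6.558e-6 times the speed of light

718.9 m/s = 2.39799e-6 c and 5219 kn = 8.95581e-6 c.
2.39799e-6 − 8.95581e-6 ≈ -6.558e-6 c.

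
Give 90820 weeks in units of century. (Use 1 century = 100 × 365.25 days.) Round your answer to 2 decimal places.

17.41 centuries

1 wk = 0.000191650 centuries.
So 90820 × 0.000191650 ≈ 17.41 century.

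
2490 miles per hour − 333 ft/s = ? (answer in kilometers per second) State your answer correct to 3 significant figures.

1.01 km/s

2490 mph = 1.11313 km/s and 333 ft/s = 0.101498 km/s.
1.11313 − 0.101498 ≈ 1.01 km/s.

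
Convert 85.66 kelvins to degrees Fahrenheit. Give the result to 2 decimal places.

K = (°F + 459.67) × 5/9.
Applying the formula gives -305.48 °F.

-305.48 degrees Fahrenheit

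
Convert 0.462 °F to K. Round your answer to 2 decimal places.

K = (°F + 459.67) × 5/9.
Applying the formula gives 255.63 K.

255.63 K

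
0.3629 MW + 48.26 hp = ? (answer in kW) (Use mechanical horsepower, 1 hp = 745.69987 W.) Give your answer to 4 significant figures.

0.3629 MW = 362.900 kW and 48.26 hp = 35.9875 kW.
362.900 + 35.9875 ≈ 398.9 kW.

398.9 kilowatts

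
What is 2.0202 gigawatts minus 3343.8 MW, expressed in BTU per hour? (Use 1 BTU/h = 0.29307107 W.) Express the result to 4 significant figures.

-4.516e+9 BTU/h

2.0202 GW = 6.89321e+9 BTU/h and 3343.8 MW = 1.14095e+10 BTU/h.
6.89321e+9 − 1.14095e+10 ≈ -4.516e+9 BTU/h.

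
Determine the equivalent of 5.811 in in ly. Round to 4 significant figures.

1.560 × 10^-17 ly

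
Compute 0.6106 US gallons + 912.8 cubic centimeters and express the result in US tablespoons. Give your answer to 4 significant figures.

0.6106 US gal = 156.314 US tbsp and 912.8 cm³ = 61.7309 US tbsp.
156.314 + 61.7309 ≈ 218.0 US tbsp.

218.0 US tablespoons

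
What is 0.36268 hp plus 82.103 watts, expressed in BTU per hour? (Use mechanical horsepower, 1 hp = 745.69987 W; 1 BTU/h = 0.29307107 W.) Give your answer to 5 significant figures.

0.36268 hp = 922.815 BTU/h and 82.103 W = 280.147 BTU/h.
922.815 + 280.147 ≈ 1203.0 BTU/h.

1203.0 BTU per hour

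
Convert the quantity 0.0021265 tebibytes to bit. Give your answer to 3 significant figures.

1.87e+10 bit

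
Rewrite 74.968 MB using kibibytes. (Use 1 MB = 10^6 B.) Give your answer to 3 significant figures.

73200 KiB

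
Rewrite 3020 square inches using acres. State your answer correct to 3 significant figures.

0.000481 acres

1 square inch = 1.59423e-7 acre.
Then 3020 × 1.59423e-7 ≈ 0.000481 acre.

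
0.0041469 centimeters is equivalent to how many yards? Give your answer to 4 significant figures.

1 cm = 0.0109361 yards.
Thus 0.0041469 × 0.0109361 ≈ 4.535 × 10^-5 yd.

4.535 × 10^-5 yd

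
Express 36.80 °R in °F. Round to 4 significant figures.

-422.9 °F

°R = °F + 459.67.
Applying the formula gives -422.9 °F.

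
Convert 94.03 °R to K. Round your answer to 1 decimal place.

°R = K × 9/5.
Applying the formula gives 52.2 K.

52.2 K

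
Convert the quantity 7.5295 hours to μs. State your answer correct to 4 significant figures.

1 hour = 3.60000 × 10^9 μs.
Thus 7.5295 × 3.60000 × 10^9 ≈ 2.711 × 10^10 μs.

2.711 × 10^10 μs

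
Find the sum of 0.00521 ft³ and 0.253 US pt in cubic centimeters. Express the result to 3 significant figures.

267 cubic centimeters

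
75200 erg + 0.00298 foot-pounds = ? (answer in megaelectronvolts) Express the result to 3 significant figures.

7.22 × 10^10 megaelectronvolts

75200 erg = 4.69361 × 10^10 MeV and 0.00298 ft·lbf = 2.52178 × 10^10 MeV.
4.69361 × 10^10 + 2.52178 × 10^10 ≈ 7.22 × 10^10 MeV.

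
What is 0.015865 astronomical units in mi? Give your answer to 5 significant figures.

1 astronomical unit = 9.29558 × 10^7 mi.
So 0.015865 × 9.29558 × 10^7 ≈ 1.4747 × 10^6 mi.

1.4747 × 10^6 mi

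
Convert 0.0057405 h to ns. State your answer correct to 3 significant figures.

2.07 × 10^10 ns

1 hour = 3.60000 × 10^12 nanoseconds.
So 0.0057405 × 3.60000 × 10^12 ≈ 2.07 × 10^10 ns.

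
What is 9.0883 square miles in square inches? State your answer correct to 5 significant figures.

3.6485 × 10^10 in²

1 square mile = 4.01449 × 10^9 in².
Thus 9.0883 × 4.01449 × 10^9 ≈ 3.6485 × 10^10 in².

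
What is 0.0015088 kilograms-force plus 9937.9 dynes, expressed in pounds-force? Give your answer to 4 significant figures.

0.0015088 kgf = 0.00332633 lbf and 9937.9 dyn = 0.0223413 lbf.
0.00332633 + 0.0223413 ≈ 0.02567 lbf.

0.02567 lbf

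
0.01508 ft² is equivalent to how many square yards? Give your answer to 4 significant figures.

1 ft² = 0.111111 yd².
0.01508 × 0.111111 ≈ 0.001676 yd².

0.001676 square yards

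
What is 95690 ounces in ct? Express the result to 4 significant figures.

1.356 × 10^7 carats

1 ounce = 141.748 ct.
95690 × 141.748 ≈ 1.356 × 10^7 ct.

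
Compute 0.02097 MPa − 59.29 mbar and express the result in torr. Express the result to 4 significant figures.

0.02097 MPa = 157.288 torr and 59.29 mbar = 44.4712 torr.
157.288 − 44.4712 ≈ 112.8 torr.

112.8 torr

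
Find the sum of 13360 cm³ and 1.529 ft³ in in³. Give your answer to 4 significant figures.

13360 cm³ = 815.277 in³ and 1.529 ft³ = 2642.11 in³.
815.277 + 2642.11 ≈ 3457 in³.

3457 in³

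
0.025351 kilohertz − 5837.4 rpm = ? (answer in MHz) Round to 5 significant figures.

-7.1939 × 10^-5 megahertz

0.025351 kHz = 2.53510 × 10^-5 MHz and 5837.4 rpm = 9.72900 × 10^-5 MHz.
2.53510 × 10^-5 − 9.72900 × 10^-5 ≈ -7.1939 × 10^-5 MHz.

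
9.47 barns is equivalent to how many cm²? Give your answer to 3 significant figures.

9.47 × 10^-24 square centimeters

1 barn = 1.00000 × 10^-24 cm².
Then 9.47 × 1.00000 × 10^-24 ≈ 9.47 × 10^-24 cm².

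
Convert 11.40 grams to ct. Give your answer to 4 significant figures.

1 gram = 5.00000 ct.
Thus 11.40 × 5.00000 ≈ 57.00 ct.

57.00 carats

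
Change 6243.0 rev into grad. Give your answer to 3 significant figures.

1 rev = 400.000 grad.
So 6243.0 × 400.000 ≈ 2.50e+6 grad.

2.50e+6 gradians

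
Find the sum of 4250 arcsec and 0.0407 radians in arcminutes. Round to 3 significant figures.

211 arcmin

4250 arcsec = 70.8333 arcmin and 0.0407 rad = 139.916 arcmin.
70.8333 + 139.916 ≈ 211 arcmin.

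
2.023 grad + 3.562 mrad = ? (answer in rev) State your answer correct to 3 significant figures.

2.023 grad = 0.00505750 rev and 3.562 mrad = 0.000566910 rev.
0.00505750 + 0.000566910 ≈ 0.00562 rev.

0.00562 rev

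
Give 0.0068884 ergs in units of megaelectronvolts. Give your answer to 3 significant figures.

4300 MeV

1 erg = 624151 MeV.
Then 0.0068884 × 624151 ≈ 4300 MeV.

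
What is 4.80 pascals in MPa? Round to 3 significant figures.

4.80e-6 MPa

1 Pa = 1.00000e-6 MPa.
Thus 4.80 × 1.00000e-6 ≈ 4.80e-6 MPa.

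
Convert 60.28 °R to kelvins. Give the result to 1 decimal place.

33.5 kelvins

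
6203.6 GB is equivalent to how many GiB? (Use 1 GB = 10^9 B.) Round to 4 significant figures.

1 GB = 0.931323 GiB.
Then 6203.6 × 0.931323 ≈ 5778 GiB.

5778 GiB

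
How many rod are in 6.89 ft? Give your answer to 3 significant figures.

1 ft = 0.0606061 rods.
Then 6.89 × 0.0606061 ≈ 0.418 rod.

0.418 rods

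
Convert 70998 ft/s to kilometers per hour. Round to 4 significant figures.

1 foot per second = 1.09728 kilometers per hour.
Thus 70998 × 1.09728 ≈ 77900 km/h.

77900 kilometers per hour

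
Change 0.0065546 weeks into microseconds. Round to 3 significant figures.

1 wk = 6.04800 × 10^11 μs.
0.0065546 × 6.04800 × 10^11 ≈ 3.96 × 10^9 μs.

3.96 × 10^9 microseconds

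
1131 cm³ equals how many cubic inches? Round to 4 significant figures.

69.02 in³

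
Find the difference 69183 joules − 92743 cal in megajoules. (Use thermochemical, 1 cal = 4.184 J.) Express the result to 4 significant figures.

69183 J = 0.0691830 MJ and 92743 cal = 0.388037 MJ.
0.0691830 − 0.388037 ≈ -0.3189 MJ.

-0.3189 MJ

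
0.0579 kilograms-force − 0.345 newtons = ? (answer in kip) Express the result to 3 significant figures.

5.01 × 10^-5 kips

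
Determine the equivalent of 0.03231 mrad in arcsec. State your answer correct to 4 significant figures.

6.664 arcseconds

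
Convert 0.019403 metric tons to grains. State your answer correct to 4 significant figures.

299400 grains

1 t = 1.54324 × 10^7 gr.
0.019403 × 1.54324 × 10^7 ≈ 299400 gr.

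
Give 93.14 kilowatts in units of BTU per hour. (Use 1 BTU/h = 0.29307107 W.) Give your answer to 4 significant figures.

1 kilowatt = 3412.14 BTU per hour.
So 93.14 × 3412.14 ≈ 317800 BTU/h.

317800 BTU/h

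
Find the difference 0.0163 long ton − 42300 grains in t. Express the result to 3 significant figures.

0.0138 t

0.0163 long ton = 0.0165616 t and 42300 gr = 0.00274099 t.
0.0165616 − 0.00274099 ≈ 0.0138 t.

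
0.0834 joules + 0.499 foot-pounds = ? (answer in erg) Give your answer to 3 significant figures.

7.60 × 10^6 ergs

0.0834 J = 834000 erg and 0.499 ft·lbf = 6.76553 × 10^6 erg.
834000 + 6.76553 × 10^6 ≈ 7.60 × 10^6 erg.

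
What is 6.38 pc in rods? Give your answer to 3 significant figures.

3.91 × 10^16 rod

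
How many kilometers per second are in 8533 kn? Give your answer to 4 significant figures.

4.390 km/s

1 kn = 0.000514444 kilometers per second.
8533 × 0.000514444 ≈ 4.390 km/s.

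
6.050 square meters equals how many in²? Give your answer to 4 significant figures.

1 m² = 1550.003 in².
So 6.050 × 1550.003 ≈ 9378 in².

9378 in²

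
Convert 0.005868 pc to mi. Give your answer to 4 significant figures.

1 parsec = 1.91735 × 10^13 mi.
Thus 0.005868 × 1.91735 × 10^13 ≈ 1.125 × 10^11 mi.

1.125 × 10^11 miles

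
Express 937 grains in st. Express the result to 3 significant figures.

0.00956 st

1 gr = 1.02041 × 10^-5 stone.
Then 937 × 1.02041 × 10^-5 ≈ 0.00956 st.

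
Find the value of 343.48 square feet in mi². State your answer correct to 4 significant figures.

1 ft² = 3.58701e-8 square miles.
343.48 × 3.58701e-8 ≈ 1.232e-5 mi².

1.232e-5 square miles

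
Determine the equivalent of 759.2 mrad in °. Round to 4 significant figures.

1 mrad = 0.0572958 degrees.
Then 759.2 × 0.0572958 ≈ 43.50 °.

43.50 degrees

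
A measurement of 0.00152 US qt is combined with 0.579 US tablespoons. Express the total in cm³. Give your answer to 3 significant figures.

10.0 cubic centimeters

0.00152 US qt = 1.43846 cm³ and 0.579 US tbsp = 8.56154 cm³.
1.43846 + 8.56154 ≈ 10.0 cm³.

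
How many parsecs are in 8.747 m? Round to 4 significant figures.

1 meter = 3.24078e-17 pc.
Then 8.747 × 3.24078e-17 ≈ 2.835e-16 pc.

2.835e-16 pc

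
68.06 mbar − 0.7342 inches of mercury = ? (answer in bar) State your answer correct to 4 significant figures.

68.06 mbar = 0.0680600 bar and 0.7342 inHg = 0.0248629 bar.
0.0680600 − 0.0248629 ≈ 0.04320 bar.

0.04320 bar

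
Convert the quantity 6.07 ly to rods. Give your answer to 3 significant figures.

1 ly = 1.88116e+15 rod.
6.07 × 1.88116e+15 ≈ 1.14e+16 rod.

1.14e+16 rod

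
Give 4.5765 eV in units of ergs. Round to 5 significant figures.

1 eV = 1.60218 × 10^-12 ergs.
Thus 4.5765 × 1.60218 × 10^-12 ≈ 7.3324 × 10^-12 erg.

7.3324 × 10^-12 erg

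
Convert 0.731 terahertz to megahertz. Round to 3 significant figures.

1 terahertz = 1.00000 × 10^6 megahertz.
So 0.731 × 1.00000 × 10^6 ≈ 731000 MHz.

731000 megahertz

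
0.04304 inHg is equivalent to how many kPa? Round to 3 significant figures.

0.146 kPa

1 inHg = 3.38639 kilopascals.
Thus 0.04304 × 3.38639 ≈ 0.146 kPa.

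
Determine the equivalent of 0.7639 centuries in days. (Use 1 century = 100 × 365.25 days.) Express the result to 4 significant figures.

1 century = 36525.0 d.
Thus 0.7639 × 36525.0 ≈ 27900 d.

27900 days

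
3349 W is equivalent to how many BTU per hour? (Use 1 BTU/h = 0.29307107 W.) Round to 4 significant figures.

1 watt = 3.41214 BTU/h.
Thus 3349 × 3.41214 ≈ 11430 BTU/h.

11430 BTU/h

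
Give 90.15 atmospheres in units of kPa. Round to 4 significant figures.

9134 kilopascals

1 atmosphere = 101.325 kPa.
90.15 × 101.325 ≈ 9134 kPa.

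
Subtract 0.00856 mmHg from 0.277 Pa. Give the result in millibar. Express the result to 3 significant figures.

0.277 Pa = 0.00277000 mbar and 0.00856 mmHg = 0.0114124 mbar.
0.00277000 − 0.0114124 ≈ -0.00864 mbar.

-0.00864 millibar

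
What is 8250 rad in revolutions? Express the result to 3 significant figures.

1 rad = 0.159155 revolutions.
So 8250 × 0.159155 ≈ 1310 rev.

1310 rev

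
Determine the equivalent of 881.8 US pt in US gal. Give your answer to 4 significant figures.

1 US pt = 0.125000 US gal.
881.8 × 0.125000 ≈ 110.2 US gal.

110.2 US gallons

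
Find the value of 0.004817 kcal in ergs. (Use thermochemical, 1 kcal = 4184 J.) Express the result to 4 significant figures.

1 kcal = 4.18400e+10 ergs.
So 0.004817 × 4.18400e+10 ≈ 2.015e+8 erg.

2.015e+8 ergs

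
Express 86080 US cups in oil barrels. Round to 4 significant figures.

128.1 bbl

1 US cup = 0.00148810 oil barrels.
86080 × 0.00148810 ≈ 128.1 bbl.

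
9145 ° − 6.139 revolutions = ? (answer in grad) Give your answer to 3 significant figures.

9145 ° = 10161.1 grad and 6.139 rev = 2455.60 grad.
10161.1 − 2455.60 ≈ 7710 grad.

7710 gradians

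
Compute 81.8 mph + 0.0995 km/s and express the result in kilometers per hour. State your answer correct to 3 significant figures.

490 km/h

81.8 mph = 131.644 km/h and 0.0995 km/s = 358.200 km/h.
131.644 + 358.200 ≈ 490 km/h.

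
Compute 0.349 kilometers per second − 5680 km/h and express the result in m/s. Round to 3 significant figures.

-1230 m/s

0.349 km/s = 349.000 m/s and 5680 km/h = 1577.78 m/s.
349.000 − 1577.78 ≈ -1230 m/s.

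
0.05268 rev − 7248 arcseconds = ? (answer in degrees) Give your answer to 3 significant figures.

0.05268 rev = 18.9648 ° and 7248 arcsec = 2.01333 °.
18.9648 − 2.01333 ≈ 17.0 °.

17.0 °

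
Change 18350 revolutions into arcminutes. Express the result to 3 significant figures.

3.96 × 10^8 arcmin

1 rev = 21600.0 arcmin.
Then 18350 × 21600.0 ≈ 3.96 × 10^8 arcmin.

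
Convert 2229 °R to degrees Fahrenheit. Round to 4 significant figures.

1769 °F

°R = °F + 459.67.
Applying the formula gives 1769 °F.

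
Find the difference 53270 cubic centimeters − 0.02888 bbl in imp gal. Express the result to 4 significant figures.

53270 cm³ = 11.7178 imp gal and 0.02888 bbl = 1.01000 imp gal.
11.7178 − 1.01000 ≈ 10.71 imp gal.

10.71 imp gal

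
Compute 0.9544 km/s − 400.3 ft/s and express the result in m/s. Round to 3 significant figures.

832 m/s

0.9544 km/s = 954.400 m/s and 400.3 ft/s = 122.011 m/s.
954.400 − 122.011 ≈ 832 m/s.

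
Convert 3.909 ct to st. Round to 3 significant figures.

0.000123 stone

1 carat = 3.14946 × 10^-5 stone.
3.909 × 3.14946 × 10^-5 ≈ 0.000123 st.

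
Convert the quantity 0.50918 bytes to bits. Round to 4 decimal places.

1 B = 8.00000 bit.
Then 0.50918 × 8.00000 ≈ 4.0734 bit.

4.0734 bits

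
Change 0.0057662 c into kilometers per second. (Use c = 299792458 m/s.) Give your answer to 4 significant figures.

1 c = 299792 km/s.
0.0057662 × 299792 ≈ 1729 km/s.

1729 km/s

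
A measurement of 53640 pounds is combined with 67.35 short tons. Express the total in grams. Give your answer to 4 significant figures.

8.543 × 10^7 g

53640 lb = 2.43307 × 10^7 g and 67.35 short ton = 6.10989 × 10^7 g.
2.43307 × 10^7 + 6.10989 × 10^7 ≈ 8.543 × 10^7 g.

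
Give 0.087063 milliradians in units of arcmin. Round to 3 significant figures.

0.299 arcminutes

1 milliradian = 3.43775 arcminutes.
So 0.087063 × 3.43775 ≈ 0.299 arcmin.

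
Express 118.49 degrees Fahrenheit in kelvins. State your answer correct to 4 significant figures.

321.2 kelvins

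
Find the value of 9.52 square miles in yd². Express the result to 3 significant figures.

2.95e+7 square yards

1 mi² = 3.09760e+6 square yards.
Then 9.52 × 3.09760e+6 ≈ 2.95e+7 yd².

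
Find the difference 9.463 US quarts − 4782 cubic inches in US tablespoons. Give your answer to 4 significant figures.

-4694 US tbsp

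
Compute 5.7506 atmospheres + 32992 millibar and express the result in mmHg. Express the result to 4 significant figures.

5.7506 atm = 4370.46 mmHg and 32992 mbar = 24746.0 mmHg.
4370.46 + 24746.0 ≈ 29120 mmHg.

29120 mmHg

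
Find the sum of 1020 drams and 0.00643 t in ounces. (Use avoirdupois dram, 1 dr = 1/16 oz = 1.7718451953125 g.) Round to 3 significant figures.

291 oz

1020 dr = 63.7500 oz and 0.00643 t = 226.812 oz.
63.7500 + 226.812 ≈ 291 oz.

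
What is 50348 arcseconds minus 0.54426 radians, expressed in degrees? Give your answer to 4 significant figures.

-17.20 °

50348 arcsec = 13.9856 ° and 0.54426 rad = 31.1838 °.
13.9856 − 31.1838 ≈ -17.20 °.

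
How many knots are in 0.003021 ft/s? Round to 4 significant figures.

1 ft/s = 0.592484 kn.
Thus 0.003021 × 0.592484 ≈ 0.001790 kn.

0.001790 kn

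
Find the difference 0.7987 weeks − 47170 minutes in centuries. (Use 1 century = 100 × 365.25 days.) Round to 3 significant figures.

0.7987 wk = 0.000153070 century and 47170 min = 0.000896836 century.
0.000153070 − 0.000896836 ≈ -0.000744 century.

-0.000744 centuries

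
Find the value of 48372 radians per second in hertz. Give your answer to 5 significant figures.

7698.6 hertz

1 rad/s = 0.159155 hertz.
Then 48372 × 0.159155 ≈ 7698.6 Hz.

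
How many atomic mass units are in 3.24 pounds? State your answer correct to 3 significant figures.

8.85 × 10^26 u

1 pound = 2.73160 × 10^26 u.
Then 3.24 × 2.73160 × 10^26 ≈ 8.85 × 10^26 u.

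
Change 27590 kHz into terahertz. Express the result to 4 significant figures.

2.759e-5 terahertz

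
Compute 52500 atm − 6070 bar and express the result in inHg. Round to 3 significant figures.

1.39 × 10^6 inHg

52500 atm = 1.57087 × 10^6 inHg and 6070 bar = 179247 inHg.
1.57087 × 10^6 − 179247 ≈ 1.39 × 10^6 inHg.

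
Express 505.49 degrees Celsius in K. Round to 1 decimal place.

778.6 K

K = °C + 273.15.
Applying the formula gives 778.6 K.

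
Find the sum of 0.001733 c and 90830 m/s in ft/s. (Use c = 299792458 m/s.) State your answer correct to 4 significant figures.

0.001733 c = 1.70453e+6 ft/s and 90830 m/s = 297999 ft/s.
1.70453e+6 + 297999 ≈ 2.003e+6 ft/s.

2.003e+6 ft/s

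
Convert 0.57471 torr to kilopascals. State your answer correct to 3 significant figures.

0.0766 kPa

1 torr = 0.133322 kPa.
Thus 0.57471 × 0.133322 ≈ 0.0766 kPa.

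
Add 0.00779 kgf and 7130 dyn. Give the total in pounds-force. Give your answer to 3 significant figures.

0.00779 kgf = 0.0171740 lbf and 7130 dyn = 0.0160289 lbf.
0.0171740 + 0.0160289 ≈ 0.0332 lbf.

0.0332 lbf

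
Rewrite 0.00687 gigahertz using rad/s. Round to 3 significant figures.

1 GHz = 6.28319e+9 rad/s.
0.00687 × 6.28319e+9 ≈ 4.32e+7 rad/s.

4.32e+7 rad/s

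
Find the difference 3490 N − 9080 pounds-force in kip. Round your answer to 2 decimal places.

3490 N = 0.784583 kip and 9080 lbf = 9.08000 kip.
0.784583 − 9.08000 ≈ -8.30 kip.

-8.30 kip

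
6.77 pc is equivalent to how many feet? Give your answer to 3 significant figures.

1 pc = 1.01236 × 10^17 ft.
Then 6.77 × 1.01236 × 10^17 ≈ 6.85 × 10^17 ft.

6.85 × 10^17 feet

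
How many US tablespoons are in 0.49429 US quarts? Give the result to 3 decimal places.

31.635 US tablespoons

1 US qt = 64.0000 US tbsp.
Thus 0.49429 × 64.0000 ≈ 31.635 US tbsp.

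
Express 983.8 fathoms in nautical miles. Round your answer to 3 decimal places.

0.971 nautical miles

1 fathom = 0.000987473 nmi.
Thus 983.8 × 0.000987473 ≈ 0.971 nmi.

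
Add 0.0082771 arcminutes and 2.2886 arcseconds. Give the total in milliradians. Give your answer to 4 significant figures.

0.01350 mrad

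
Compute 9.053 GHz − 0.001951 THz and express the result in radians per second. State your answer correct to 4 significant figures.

9.053 GHz = 5.68817e+10 rad/s and 0.001951 THz = 1.22585e+10 rad/s.
5.68817e+10 − 1.22585e+10 ≈ 4.462e+10 rad/s.

4.462e+10 radians per second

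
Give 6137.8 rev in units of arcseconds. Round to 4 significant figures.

7.955 × 10^9 arcsec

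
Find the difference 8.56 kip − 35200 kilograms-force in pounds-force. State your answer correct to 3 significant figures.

-69000 lbf

8.56 kip = 8560.00 lbf and 35200 kgf = 77602.7 lbf.
8560.00 − 77602.7 ≈ -69000 lbf.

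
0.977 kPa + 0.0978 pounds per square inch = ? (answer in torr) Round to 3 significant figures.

12.4 torr

0.977 kPa = 7.32810 torr and 0.0978 psi = 5.05772 torr.
7.32810 + 5.05772 ≈ 12.4 torr.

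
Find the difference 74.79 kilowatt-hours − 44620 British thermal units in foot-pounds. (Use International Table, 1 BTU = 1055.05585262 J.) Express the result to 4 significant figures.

74.79 kWh = 1.98584 × 10^8 ft·lbf and 44620 BTU = 3.47219 × 10^7 ft·lbf.
1.98584 × 10^8 − 3.47219 × 10^7 ≈ 1.639 × 10^8 ft·lbf.

1.639 × 10^8 ft·lbf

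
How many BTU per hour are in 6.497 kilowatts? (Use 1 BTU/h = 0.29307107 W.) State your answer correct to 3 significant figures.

22200 BTU per hour

1 kW = 3412.14 BTU per hour.
So 6.497 × 3412.14 ≈ 22200 BTU/h.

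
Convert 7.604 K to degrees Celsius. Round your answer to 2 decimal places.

-265.55 °C

K = °C + 273.15.
Applying the formula gives -265.55 °C.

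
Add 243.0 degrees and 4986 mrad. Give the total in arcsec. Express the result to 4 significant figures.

1.903e+6 arcsec

243.0 ° = 874800 arcsec and 4986 mrad = 1.02844e+6 arcsec.
874800 + 1.02844e+6 ≈ 1.903e+6 arcsec.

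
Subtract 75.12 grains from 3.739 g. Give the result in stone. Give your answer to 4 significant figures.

-0.0001777 st

3.739 g = 0.000588792 st and 75.12 gr = 0.000766531 st.
0.000588792 − 0.000766531 ≈ -0.0001777 st.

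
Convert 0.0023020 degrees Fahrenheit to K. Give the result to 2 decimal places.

K = (°F + 459.67) × 5/9.
Applying the formula gives 255.37 K.

255.37 K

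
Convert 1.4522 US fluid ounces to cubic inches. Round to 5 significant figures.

1 US fluid ounce = 1.80469 in³.
Then 1.4522 × 1.80469 ≈ 2.6208 in³.

2.6208 cubic inches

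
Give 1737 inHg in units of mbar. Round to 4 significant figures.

1 inHg = 33.8639 millibar.
Thus 1737 × 33.8639 ≈ 58820 mbar.

58820 mbar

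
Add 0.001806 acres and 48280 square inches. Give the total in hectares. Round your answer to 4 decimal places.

0.0038 hectares

0.001806 acre = 0.000730862 ha and 48280 in² = 0.00311483 ha.
0.000730862 + 0.00311483 ≈ 0.0038 ha.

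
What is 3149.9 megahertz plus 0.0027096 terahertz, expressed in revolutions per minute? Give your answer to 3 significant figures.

3149.9 MHz = 1.88994 × 10^11 rpm and 0.0027096 THz = 1.62576 × 10^11 rpm.
1.88994 × 10^11 + 1.62576 × 10^11 ≈ 3.52 × 10^11 rpm.

3.52 × 10^11 rpm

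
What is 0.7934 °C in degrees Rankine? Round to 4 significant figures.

493.1 °R

°R = (°C + 273.15) × 9/5.
Applying the formula gives 493.1 °R.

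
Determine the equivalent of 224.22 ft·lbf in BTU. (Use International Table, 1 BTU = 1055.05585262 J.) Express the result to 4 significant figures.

0.2881 British thermal units

1 ft·lbf = 0.00128507 BTU.
Then 224.22 × 0.00128507 ≈ 0.2881 BTU.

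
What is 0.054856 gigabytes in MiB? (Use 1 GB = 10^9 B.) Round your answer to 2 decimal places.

52.31 MiB

1 gigabyte = 953.674 MiB.
0.054856 × 953.674 ≈ 52.31 MiB.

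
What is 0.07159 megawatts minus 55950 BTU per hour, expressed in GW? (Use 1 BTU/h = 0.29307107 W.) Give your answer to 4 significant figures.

5.519 × 10^-5 GW

0.07159 MW = 7.15900 × 10^-5 GW and 55950 BTU/h = 1.63973 × 10^-5 GW.
7.15900 × 10^-5 − 1.63973 × 10^-5 ≈ 5.519 × 10^-5 GW.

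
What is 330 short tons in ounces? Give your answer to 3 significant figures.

1.06e+7 oz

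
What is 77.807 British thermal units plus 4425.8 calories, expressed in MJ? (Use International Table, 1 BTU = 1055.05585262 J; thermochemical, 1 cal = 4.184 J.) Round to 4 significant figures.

0.1006 megajoules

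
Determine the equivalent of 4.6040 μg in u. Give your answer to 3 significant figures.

1 μg = 6.02214e+17 u.
So 4.6040 × 6.02214e+17 ≈ 2.77e+18 u.

2.77e+18 u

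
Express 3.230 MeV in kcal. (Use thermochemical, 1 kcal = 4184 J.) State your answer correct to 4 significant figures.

1 MeV = 3.82929 × 10^-17 kcal.
Then 3.230 × 3.82929 × 10^-17 ≈ 1.237 × 10^-16 kcal.

1.237 × 10^-16 kcal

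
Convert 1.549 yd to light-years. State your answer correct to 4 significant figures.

1 yard = 9.66522 × 10^-17 light-years.
Thus 1.549 × 9.66522 × 10^-17 ≈ 1.497 × 10^-16 ly.

1.497 × 10^-16 light-years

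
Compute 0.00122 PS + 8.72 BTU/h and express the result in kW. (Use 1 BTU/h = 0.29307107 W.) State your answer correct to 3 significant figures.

0.00122 PS = 0.000897308 kW and 8.72 BTU/h = 0.00255558 kW.
0.000897308 + 0.00255558 ≈ 0.00345 kW.

0.00345 kilowatts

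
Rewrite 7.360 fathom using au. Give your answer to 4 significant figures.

8.997 × 10^-11 au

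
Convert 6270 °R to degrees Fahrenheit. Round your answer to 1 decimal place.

°R = °F + 459.67.
Applying the formula gives 5810.3 °F.

5810.3 degrees Fahrenheit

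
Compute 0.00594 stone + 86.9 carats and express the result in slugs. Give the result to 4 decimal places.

0.0038 slug

0.00594 st = 0.00258469 slug and 86.9 ct = 0.00119091 slug.
0.00258469 + 0.00119091 ≈ 0.0038 slug.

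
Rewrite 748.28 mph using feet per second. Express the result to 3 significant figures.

1100 feet per second

1 mph = 1.46667 ft/s.
Then 748.28 × 1.46667 ≈ 1100 ft/s.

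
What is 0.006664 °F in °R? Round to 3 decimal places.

459.677 °R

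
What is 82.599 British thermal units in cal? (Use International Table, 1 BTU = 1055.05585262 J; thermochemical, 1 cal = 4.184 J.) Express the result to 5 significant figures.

1 British thermal unit = 252.1644 cal.
82.599 × 252.1644 ≈ 20829 cal.

20829 calories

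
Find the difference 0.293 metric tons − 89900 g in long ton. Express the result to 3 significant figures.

0.200 long tons

0.293 t = 0.288373 long ton and 89900 g = 0.0884802 long ton.
0.288373 − 0.0884802 ≈ 0.200 long ton.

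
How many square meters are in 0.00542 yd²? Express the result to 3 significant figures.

1 square yard = 0.836127 m².
Then 0.00542 × 0.836127 ≈ 0.00453 m².

0.00453 m²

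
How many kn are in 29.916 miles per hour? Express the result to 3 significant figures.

1 mph = 0.868976 kn.
Then 29.916 × 0.868976 ≈ 26.0 kn.

26.0 kn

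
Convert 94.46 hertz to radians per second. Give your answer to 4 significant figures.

1 hertz = 6.28319 radians per second.
So 94.46 × 6.28319 ≈ 593.5 rad/s.

593.5 rad/s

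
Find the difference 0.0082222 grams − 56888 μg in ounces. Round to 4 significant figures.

-0.001717 oz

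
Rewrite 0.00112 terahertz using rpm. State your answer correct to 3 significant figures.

6.72e+10 revolutions per minute

1 terahertz = 6.00000e+13 rpm.
Then 0.00112 × 6.00000e+13 ≈ 6.72e+10 rpm.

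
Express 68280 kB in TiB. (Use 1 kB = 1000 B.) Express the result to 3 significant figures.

6.21 × 10^-5 TiB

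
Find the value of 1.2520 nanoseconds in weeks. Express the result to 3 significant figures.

2.07 × 10^-15 weeks

1 ns = 1.65344 × 10^-15 wk.
So 1.2520 × 1.65344 × 10^-15 ≈ 2.07 × 10^-15 wk.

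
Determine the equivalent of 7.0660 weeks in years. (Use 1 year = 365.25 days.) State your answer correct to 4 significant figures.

0.1354 years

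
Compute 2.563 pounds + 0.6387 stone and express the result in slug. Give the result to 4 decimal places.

2.563 lb = 0.0796605 slug and 0.6387 st = 0.277920 slug.
0.0796605 + 0.277920 ≈ 0.3576 slug.

0.3576 slugs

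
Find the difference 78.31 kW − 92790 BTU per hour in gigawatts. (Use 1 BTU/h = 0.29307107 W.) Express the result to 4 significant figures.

5.112e-5 GW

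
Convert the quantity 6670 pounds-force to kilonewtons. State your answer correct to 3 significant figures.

29.7 kilonewtons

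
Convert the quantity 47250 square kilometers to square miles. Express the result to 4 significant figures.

1 square kilometer = 0.386102 mi².
Thus 47250 × 0.386102 ≈ 18240 mi².

18240 mi²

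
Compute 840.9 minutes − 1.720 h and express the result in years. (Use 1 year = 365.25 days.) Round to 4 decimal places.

0.0014 yr

840.9 min = 0.00159879 yr and 1.720 h = 0.000196213 yr.
0.00159879 − 0.000196213 ≈ 0.0014 yr.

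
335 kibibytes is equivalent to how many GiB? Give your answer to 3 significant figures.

0.000319 GiB

1 KiB = 9.53674e-7 GiB.
335 × 9.53674e-7 ≈ 0.000319 GiB.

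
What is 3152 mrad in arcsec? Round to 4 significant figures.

650100 arcseconds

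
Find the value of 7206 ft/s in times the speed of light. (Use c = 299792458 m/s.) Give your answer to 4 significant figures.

1 foot per second = 1.01670e-9 c.
Thus 7206 × 1.01670e-9 ≈ 7.326e-6 c.

7.326e-6 times the speed of light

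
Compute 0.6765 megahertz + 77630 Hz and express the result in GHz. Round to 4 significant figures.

0.0007541 GHz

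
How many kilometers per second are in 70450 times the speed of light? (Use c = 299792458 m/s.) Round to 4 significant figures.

2.112e+10 kilometers per second

1 speed of light = 299792 km/s.
So 70450 × 299792 ≈ 2.112e+10 km/s.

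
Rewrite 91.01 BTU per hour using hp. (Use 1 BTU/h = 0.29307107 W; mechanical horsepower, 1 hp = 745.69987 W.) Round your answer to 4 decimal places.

1 BTU/h = 0.000393015 hp.
91.01 × 0.000393015 ≈ 0.0358 hp.

0.0358 hp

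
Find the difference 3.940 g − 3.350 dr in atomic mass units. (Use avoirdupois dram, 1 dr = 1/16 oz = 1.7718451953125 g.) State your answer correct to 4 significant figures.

3.940 g = 2.37272e+24 u and 3.350 dr = 3.57455e+24 u.
2.37272e+24 − 3.57455e+24 ≈ -1.202e+24 u.

-1.202e+24 u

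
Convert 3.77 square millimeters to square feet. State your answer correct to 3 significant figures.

1 square millimeter = 1.07639 × 10^-5 ft².
Then 3.77 × 1.07639 × 10^-5 ≈ 4.06 × 10^-5 ft².

4.06 × 10^-5 ft²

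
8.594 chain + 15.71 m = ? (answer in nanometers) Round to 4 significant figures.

1.886e+11 nm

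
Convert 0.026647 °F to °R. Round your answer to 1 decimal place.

°R = °F + 459.67.
Applying the formula gives 459.7 °R.

459.7 °R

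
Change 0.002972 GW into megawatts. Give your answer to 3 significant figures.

1 gigawatt = 1000.00 megawatts.
Then 0.002972 × 1000.00 ≈ 2.97 MW.

2.97 megawatts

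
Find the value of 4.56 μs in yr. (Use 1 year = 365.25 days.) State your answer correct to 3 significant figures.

1 μs = 3.16881 × 10^-14 yr.
So 4.56 × 3.16881 × 10^-14 ≈ 1.44 × 10^-13 yr.

1.44 × 10^-13 years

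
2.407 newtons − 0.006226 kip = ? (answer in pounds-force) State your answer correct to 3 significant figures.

2.407 N = 0.541115 lbf and 0.006226 kip = 6.22600 lbf.
0.541115 − 6.22600 ≈ -5.68 lbf.

-5.68 pounds-force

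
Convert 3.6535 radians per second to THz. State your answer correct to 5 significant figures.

5.8147e-13 THz

1 radian per second = 1.59155e-13 terahertz.
Thus 3.6535 × 1.59155e-13 ≈ 5.8147e-13 THz.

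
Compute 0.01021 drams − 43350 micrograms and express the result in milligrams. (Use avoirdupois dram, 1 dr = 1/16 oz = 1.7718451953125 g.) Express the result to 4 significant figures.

-25.26 mg

0.01021 dr = 18.0905 mg and 43350 μg = 43.3500 mg.
18.0905 − 43.3500 ≈ -25.26 mg.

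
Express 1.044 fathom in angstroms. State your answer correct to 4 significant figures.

1.909 × 10^10 angstroms

1 fathom = 1.82880 × 10^10 Å.
1.044 × 1.82880 × 10^10 ≈ 1.909 × 10^10 Å.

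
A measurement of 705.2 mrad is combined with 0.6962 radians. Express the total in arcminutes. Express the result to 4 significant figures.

705.2 mrad = 2424.30 arcmin and 0.6962 rad = 2393.36 arcmin.
2424.30 + 2393.36 ≈ 4818 arcmin.

4818 arcmin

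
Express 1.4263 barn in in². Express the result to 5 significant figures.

1 barn = 1.55000e-25 in².
Then 1.4263 × 1.55000e-25 ≈ 2.2108e-25 in².

2.2108e-25 in²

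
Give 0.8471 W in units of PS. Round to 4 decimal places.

1 W = 0.00135962 PS.
Thus 0.8471 × 0.00135962 ≈ 0.0012 PS.

0.0012 PS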